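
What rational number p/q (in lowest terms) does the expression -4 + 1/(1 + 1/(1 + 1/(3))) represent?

Compute successive convergents:
a_0 = -4: -4/1
a_1 = 1: -3/1
a_2 = 1: -7/2
a_3 = 3: -24/7

-24/7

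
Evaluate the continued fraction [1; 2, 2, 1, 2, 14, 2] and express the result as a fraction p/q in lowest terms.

a_0 = 1: 1/1
a_1 = 2: 3/2
a_2 = 2: 7/5
a_3 = 1: 10/7
a_4 = 2: 27/19
a_5 = 14: 388/273
a_6 = 2: 803/565

803/565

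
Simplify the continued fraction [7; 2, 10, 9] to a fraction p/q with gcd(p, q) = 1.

Use the convergent recurrence hₖ = aₖ·hₖ₋₁ + hₖ₋₂ (and likewise for the denominators kₖ):
a_0 = 7: 7/1
a_1 = 2: 15/2
a_2 = 10: 157/21
a_3 = 9: 1428/191

1428/191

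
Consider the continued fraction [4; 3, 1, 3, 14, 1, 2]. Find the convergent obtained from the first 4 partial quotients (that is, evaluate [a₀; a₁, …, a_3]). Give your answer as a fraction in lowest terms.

64/15

Start with 3.
1 + 1/(3/1) = 1 + 1/3 = 4/3
3 + 1/(4/3) = 3 + 3/4 = 15/4
4 + 1/(15/4) = 4 + 4/15 = 64/15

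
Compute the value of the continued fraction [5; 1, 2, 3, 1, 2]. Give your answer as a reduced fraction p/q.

205/36

Build up convergents one term at a time:
a_0 = 5: 5/1
a_1 = 1: 6/1
a_2 = 2: 17/3
a_3 = 3: 57/10
a_4 = 1: 74/13
a_5 = 2: 205/36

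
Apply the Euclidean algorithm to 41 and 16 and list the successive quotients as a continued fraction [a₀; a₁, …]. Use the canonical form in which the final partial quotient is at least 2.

⌊41/16⌋ = 2, remainder 9
⌊16/9⌋ = 1, remainder 7
⌊9/7⌋ = 1, remainder 2
⌊7/2⌋ = 3, remainder 1
⌊2/1⌋ = 2, remainder 0

[2; 1, 1, 3, 2]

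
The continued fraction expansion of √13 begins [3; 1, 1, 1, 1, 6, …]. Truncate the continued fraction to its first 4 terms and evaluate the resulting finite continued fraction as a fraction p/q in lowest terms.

11/3

a_0 = 3: 3/1
a_1 = 1: 4/1
a_2 = 1: 7/2
a_3 = 1: 11/3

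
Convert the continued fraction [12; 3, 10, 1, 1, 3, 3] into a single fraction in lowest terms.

9267/752

a_0 = 12: 12/1
a_1 = 3: 37/3
a_2 = 10: 382/31
a_3 = 1: 419/34
a_4 = 1: 801/65
a_5 = 3: 2822/229
a_6 = 3: 9267/752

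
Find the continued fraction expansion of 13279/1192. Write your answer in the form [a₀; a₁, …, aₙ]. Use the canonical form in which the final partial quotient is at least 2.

Run the Euclidean algorithm, recording each quotient:
13279 ÷ 1192 → quotient 11, remainder 167
1192 ÷ 167 → quotient 7, remainder 23
167 ÷ 23 → quotient 7, remainder 6
23 ÷ 6 → quotient 3, remainder 5
6 ÷ 5 → quotient 1, remainder 1
5 ÷ 1 → quotient 5, remainder 0

[11; 7, 7, 3, 1, 5]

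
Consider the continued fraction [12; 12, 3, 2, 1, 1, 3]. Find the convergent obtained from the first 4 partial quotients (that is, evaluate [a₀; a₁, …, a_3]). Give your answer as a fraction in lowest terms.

Start with 2.
3 + 1/(2/1) = 3 + 1/2 = 7/2
12 + 1/(7/2) = 12 + 2/7 = 86/7
12 + 1/(86/7) = 12 + 7/86 = 1039/86

1039/86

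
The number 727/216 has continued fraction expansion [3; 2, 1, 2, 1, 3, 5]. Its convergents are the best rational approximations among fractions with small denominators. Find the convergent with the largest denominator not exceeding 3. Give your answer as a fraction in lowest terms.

a_0 = 3: 3/1  (≤ bound)
a_1 = 2: 7/2  (≤ bound)
a_2 = 1: 10/3  (≤ bound)
a_3 = 2: 27/8  (> 3, stop)

10/3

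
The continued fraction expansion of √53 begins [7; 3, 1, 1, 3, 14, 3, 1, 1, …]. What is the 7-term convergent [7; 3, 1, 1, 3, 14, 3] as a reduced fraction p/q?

Compute successive convergents:
a_0 = 7: 7/1
a_1 = 3: 22/3
a_2 = 1: 29/4
a_3 = 1: 51/7
a_4 = 3: 182/25
a_5 = 14: 2599/357
a_6 = 3: 7979/1096

7979/1096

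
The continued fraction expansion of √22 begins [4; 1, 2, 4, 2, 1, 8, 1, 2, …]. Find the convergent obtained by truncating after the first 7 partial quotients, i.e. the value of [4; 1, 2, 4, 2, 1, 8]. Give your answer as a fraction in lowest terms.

a_0 = 4: 4/1
a_1 = 1: 5/1
a_2 = 2: 14/3
a_3 = 4: 61/13
a_4 = 2: 136/29
a_5 = 1: 197/42
a_6 = 8: 1712/365

1712/365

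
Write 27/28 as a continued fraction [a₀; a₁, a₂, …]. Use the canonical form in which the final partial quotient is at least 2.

27 = 0·28 + 27, so a_0 = 0
28 = 1·27 + 1, so a_1 = 1
27 = 27·1 + 0, so a_2 = 27

[0; 1, 27]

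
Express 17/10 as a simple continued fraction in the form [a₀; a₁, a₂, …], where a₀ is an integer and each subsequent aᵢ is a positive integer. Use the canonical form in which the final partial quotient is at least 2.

[1; 1, 2, 3]

⌊17/10⌋ = 1, remainder 7
⌊10/7⌋ = 1, remainder 3
⌊7/3⌋ = 2, remainder 1
⌊3/1⌋ = 3, remainder 0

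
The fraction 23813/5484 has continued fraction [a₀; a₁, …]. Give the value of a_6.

3

Repeatedly divide and take the remainder:
23813 = 4·5484 + 1877, so a_0 = 4
5484 = 2·1877 + 1730, so a_1 = 2
1877 = 1·1730 + 147, so a_2 = 1
1730 = 11·147 + 113, so a_3 = 11
147 = 1·113 + 34, so a_4 = 1
113 = 3·34 + 11, so a_5 = 3
34 = 3·11 + 1, so a_6 = 3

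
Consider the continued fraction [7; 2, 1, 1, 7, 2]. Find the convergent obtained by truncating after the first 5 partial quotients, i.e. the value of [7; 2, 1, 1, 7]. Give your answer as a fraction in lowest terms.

Use the convergent recurrence hₖ = aₖ·hₖ₋₁ + hₖ₋₂ (and likewise for the denominators kₖ):
a_0 = 7: 7/1
a_1 = 2: 15/2
a_2 = 1: 22/3
a_3 = 1: 37/5
a_4 = 7: 281/38

281/38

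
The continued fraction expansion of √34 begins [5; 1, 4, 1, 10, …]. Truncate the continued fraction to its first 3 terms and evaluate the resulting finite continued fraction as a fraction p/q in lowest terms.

Start with 4.
1 + 1/(4/1) = 1 + 1/4 = 5/4
5 + 1/(5/4) = 5 + 4/5 = 29/5

29/5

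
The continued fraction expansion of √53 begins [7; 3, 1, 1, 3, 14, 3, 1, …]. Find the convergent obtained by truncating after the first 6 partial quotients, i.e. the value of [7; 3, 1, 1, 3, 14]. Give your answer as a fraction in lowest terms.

2599/357

Work from the innermost term outward:
Start with 14.
3 + 1/(14/1) = 3 + 1/14 = 43/14
1 + 1/(43/14) = 1 + 14/43 = 57/43
1 + 1/(57/43) = 1 + 43/57 = 100/57
3 + 1/(100/57) = 3 + 57/100 = 357/100
7 + 1/(357/100) = 7 + 100/357 = 2599/357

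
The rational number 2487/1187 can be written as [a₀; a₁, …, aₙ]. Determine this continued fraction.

⌊2487/1187⌋ = 2, remainder 113
⌊1187/113⌋ = 10, remainder 57
⌊113/57⌋ = 1, remainder 56
⌊57/56⌋ = 1, remainder 1
⌊56/1⌋ = 56, remainder 0

[2; 10, 1, 1, 56]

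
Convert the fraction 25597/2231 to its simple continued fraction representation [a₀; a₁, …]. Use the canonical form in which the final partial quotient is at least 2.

⌊25597/2231⌋ = 11, remainder 1056
⌊2231/1056⌋ = 2, remainder 119
⌊1056/119⌋ = 8, remainder 104
⌊119/104⌋ = 1, remainder 15
⌊104/15⌋ = 6, remainder 14
⌊15/14⌋ = 1, remainder 1
⌊14/1⌋ = 14, remainder 0

[11; 2, 8, 1, 6, 1, 14]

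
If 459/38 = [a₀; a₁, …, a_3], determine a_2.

1

Apply division with remainder until the remainder is 0:
459 = 12·38 + 3, so a_0 = 12
38 = 12·3 + 2, so a_1 = 12
3 = 1·2 + 1, so a_2 = 1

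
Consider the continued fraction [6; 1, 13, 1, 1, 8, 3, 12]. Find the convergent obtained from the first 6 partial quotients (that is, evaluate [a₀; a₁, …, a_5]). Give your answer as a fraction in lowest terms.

a_0 = 6: 6/1
a_1 = 1: 7/1
a_2 = 13: 97/14
a_3 = 1: 104/15
a_4 = 1: 201/29
a_5 = 8: 1712/247

1712/247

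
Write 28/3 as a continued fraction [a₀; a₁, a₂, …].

[9; 3]

Repeatedly divide and take the remainder:
28 = 9·3 + 1, so a_0 = 9
3 = 3·1 + 0, so a_1 = 3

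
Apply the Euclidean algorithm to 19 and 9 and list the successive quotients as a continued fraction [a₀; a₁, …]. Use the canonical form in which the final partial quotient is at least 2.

19 ÷ 9 → quotient 2, remainder 1
9 ÷ 1 → quotient 9, remainder 0

[2; 9]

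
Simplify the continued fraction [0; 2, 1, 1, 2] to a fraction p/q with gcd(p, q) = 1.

5/13

Start with 2.
1 + 1/(2/1) = 1 + 1/2 = 3/2
1 + 1/(3/2) = 1 + 2/3 = 5/3
2 + 1/(5/3) = 2 + 3/5 = 13/5
0 + 1/(13/5) = 0 + 5/13 = 5/13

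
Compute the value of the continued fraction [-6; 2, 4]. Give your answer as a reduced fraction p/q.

a_0 = -6: -6/1
a_1 = 2: -11/2
a_2 = 4: -50/9

-50/9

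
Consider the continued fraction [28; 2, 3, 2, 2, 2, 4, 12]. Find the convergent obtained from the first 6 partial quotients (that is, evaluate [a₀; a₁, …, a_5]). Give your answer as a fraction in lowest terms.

Start with 2.
2 + 1/(2/1) = 2 + 1/2 = 5/2
2 + 1/(5/2) = 2 + 2/5 = 12/5
3 + 1/(12/5) = 3 + 5/12 = 41/12
2 + 1/(41/12) = 2 + 12/41 = 94/41
28 + 1/(94/41) = 28 + 41/94 = 2673/94

2673/94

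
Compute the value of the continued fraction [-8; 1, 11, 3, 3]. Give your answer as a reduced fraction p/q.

Compute successive convergents:
a_0 = -8: -8/1
a_1 = 1: -7/1
a_2 = 11: -85/12
a_3 = 3: -262/37
a_4 = 3: -871/123

-871/123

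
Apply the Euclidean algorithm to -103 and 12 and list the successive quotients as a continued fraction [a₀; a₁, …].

[-9; 2, 2, 2]

-103 = -9·12 + 5, so a_0 = -9
12 = 2·5 + 2, so a_1 = 2
5 = 2·2 + 1, so a_2 = 2
2 = 2·1 + 0, so a_3 = 2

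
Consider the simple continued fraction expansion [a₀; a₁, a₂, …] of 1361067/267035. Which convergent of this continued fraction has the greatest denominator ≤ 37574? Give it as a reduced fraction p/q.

List convergents until the denominator exceeds the bound:
a_0 = 5: 5/1  (≤ bound)
a_1 = 10: 51/10  (≤ bound)
a_2 = 3: 158/31  (≤ bound)
a_3 = 5: 841/165  (≤ bound)
a_4 = 4: 3522/691  (≤ bound)
a_5 = 14: 50149/9839  (≤ bound)
a_6 = 13: 655459/128598  (> 37574, stop)

50149/9839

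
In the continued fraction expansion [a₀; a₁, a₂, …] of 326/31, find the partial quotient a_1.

326 = 10·31 + 16, so a_0 = 10
31 = 1·16 + 15, so a_1 = 1

1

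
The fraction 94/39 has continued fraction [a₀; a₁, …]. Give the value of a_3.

3

94 ÷ 39 → quotient 2, remainder 16
39 ÷ 16 → quotient 2, remainder 7
16 ÷ 7 → quotient 2, remainder 2
7 ÷ 2 → quotient 3, remainder 1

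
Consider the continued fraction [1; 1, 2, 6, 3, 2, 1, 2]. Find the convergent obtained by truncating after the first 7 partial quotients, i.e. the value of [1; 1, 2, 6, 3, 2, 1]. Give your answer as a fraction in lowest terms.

335/199

Work from the innermost term outward:
Start with 1.
2 + 1/(1/1) = 2 + 1/1 = 3/1
3 + 1/(3/1) = 3 + 1/3 = 10/3
6 + 1/(10/3) = 6 + 3/10 = 63/10
2 + 1/(63/10) = 2 + 10/63 = 136/63
1 + 1/(136/63) = 1 + 63/136 = 199/136
1 + 1/(199/136) = 1 + 136/199 = 335/199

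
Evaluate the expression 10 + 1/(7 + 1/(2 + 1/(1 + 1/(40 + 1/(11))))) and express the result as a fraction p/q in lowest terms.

100015/9867

a_0 = 10: 10/1
a_1 = 7: 71/7
a_2 = 2: 152/15
a_3 = 1: 223/22
a_4 = 40: 9072/895
a_5 = 11: 100015/9867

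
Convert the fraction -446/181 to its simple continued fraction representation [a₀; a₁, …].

-446 ÷ 181 → quotient -3, remainder 97
181 ÷ 97 → quotient 1, remainder 84
97 ÷ 84 → quotient 1, remainder 13
84 ÷ 13 → quotient 6, remainder 6
13 ÷ 6 → quotient 2, remainder 1
6 ÷ 1 → quotient 6, remainder 0

[-3; 1, 1, 6, 2, 6]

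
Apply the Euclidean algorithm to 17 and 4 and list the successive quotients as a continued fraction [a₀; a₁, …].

[4; 4]

17 = 4·4 + 1, so a_0 = 4
4 = 4·1 + 0, so a_1 = 4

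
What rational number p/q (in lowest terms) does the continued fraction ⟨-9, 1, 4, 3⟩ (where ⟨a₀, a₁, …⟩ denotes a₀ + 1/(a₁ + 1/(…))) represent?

-131/16

Start with 3.
4 + 1/(3/1) = 4 + 1/3 = 13/3
1 + 1/(13/3) = 1 + 3/13 = 16/13
-9 + 1/(16/13) = -9 + 13/16 = -131/16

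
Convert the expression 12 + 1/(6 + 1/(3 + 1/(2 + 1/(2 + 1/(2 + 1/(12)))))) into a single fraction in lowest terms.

Compute successive convergents:
a_0 = 12: 12/1
a_1 = 6: 73/6
a_2 = 3: 231/19
a_3 = 2: 535/44
a_4 = 2: 1301/107
a_5 = 2: 3137/258
a_6 = 12: 38945/3203

38945/3203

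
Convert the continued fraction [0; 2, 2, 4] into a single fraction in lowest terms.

9/22

a_0 = 0: 0/1
a_1 = 2: 1/2
a_2 = 2: 2/5
a_3 = 4: 9/22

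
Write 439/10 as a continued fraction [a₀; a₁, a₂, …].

[43; 1, 9]

Run the Euclidean algorithm, recording each quotient:
⌊439/10⌋ = 43, remainder 9
⌊10/9⌋ = 1, remainder 1
⌊9/1⌋ = 9, remainder 0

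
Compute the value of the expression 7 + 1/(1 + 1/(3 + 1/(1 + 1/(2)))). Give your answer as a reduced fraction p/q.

Start with 2.
1 + 1/(2/1) = 1 + 1/2 = 3/2
3 + 1/(3/2) = 3 + 2/3 = 11/3
1 + 1/(11/3) = 1 + 3/11 = 14/11
7 + 1/(14/11) = 7 + 11/14 = 109/14

109/14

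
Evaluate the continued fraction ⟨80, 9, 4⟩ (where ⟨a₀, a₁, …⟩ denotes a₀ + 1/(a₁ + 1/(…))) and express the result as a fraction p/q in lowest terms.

Start with 4.
9 + 1/(4/1) = 9 + 1/4 = 37/4
80 + 1/(37/4) = 80 + 4/37 = 2964/37

2964/37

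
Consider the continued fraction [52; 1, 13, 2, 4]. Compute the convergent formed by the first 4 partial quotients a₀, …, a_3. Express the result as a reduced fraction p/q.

Starting at the tail and folding back:
Start with 2.
13 + 1/(2/1) = 13 + 1/2 = 27/2
1 + 1/(27/2) = 1 + 2/27 = 29/27
52 + 1/(29/27) = 52 + 27/29 = 1535/29

1535/29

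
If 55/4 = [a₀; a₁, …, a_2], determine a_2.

Run the Euclidean algorithm, recording each quotient:
55 ÷ 4 → quotient 13, remainder 3
4 ÷ 3 → quotient 1, remainder 1
3 ÷ 1 → quotient 3, remainder 0

3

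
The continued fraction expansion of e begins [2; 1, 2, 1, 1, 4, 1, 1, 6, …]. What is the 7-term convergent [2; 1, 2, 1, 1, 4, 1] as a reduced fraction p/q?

a_0 = 2: 2/1
a_1 = 1: 3/1
a_2 = 2: 8/3
a_3 = 1: 11/4
a_4 = 1: 19/7
a_5 = 4: 87/32
a_6 = 1: 106/39

106/39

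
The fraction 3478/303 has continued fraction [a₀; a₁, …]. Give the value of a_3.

6

3478 ÷ 303 → quotient 11, remainder 145
303 ÷ 145 → quotient 2, remainder 13
145 ÷ 13 → quotient 11, remainder 2
13 ÷ 2 → quotient 6, remainder 1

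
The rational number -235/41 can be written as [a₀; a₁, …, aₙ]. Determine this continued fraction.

-235 = -6·41 + 11, so a_0 = -6
41 = 3·11 + 8, so a_1 = 3
11 = 1·8 + 3, so a_2 = 1
8 = 2·3 + 2, so a_3 = 2
3 = 1·2 + 1, so a_4 = 1
2 = 2·1 + 0, so a_5 = 2

[-6; 3, 1, 2, 1, 2]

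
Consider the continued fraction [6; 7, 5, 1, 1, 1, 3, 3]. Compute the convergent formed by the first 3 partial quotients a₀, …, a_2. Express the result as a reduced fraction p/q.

221/36

Starting at the tail and folding back:
Start with 5.
7 + 1/(5/1) = 7 + 1/5 = 36/5
6 + 1/(36/5) = 6 + 5/36 = 221/36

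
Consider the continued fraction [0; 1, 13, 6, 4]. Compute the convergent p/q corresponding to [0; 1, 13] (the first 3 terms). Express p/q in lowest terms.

13/14

a_0 = 0: 0/1
a_1 = 1: 1/1
a_2 = 13: 13/14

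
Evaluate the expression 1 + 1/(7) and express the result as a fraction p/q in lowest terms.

8/7

Use the convergent recurrence hₖ = aₖ·hₖ₋₁ + hₖ₋₂ (and likewise for the denominators kₖ):
a_0 = 1: 1/1
a_1 = 7: 8/7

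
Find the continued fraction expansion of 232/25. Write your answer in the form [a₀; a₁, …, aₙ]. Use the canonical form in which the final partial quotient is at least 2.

Run the Euclidean algorithm, recording each quotient:
232 = 9·25 + 7, so a_0 = 9
25 = 3·7 + 4, so a_1 = 3
7 = 1·4 + 3, so a_2 = 1
4 = 1·3 + 1, so a_3 = 1
3 = 3·1 + 0, so a_4 = 3

[9; 3, 1, 1, 3]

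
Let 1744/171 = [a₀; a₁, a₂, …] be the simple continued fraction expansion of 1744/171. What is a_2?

34

1744 = 10·171 + 34, so a_0 = 10
171 = 5·34 + 1, so a_1 = 5
34 = 34·1 + 0, so a_2 = 34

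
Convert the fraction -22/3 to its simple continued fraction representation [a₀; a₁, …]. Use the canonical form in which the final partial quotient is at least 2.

[-8; 1, 2]

Apply division with remainder until the remainder is 0:
⌊-22/3⌋ = -8, remainder 2
⌊3/2⌋ = 1, remainder 1
⌊2/1⌋ = 2, remainder 0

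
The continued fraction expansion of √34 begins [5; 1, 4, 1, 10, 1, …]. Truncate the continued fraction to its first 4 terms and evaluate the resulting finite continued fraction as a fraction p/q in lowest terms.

35/6

Start with 1.
4 + 1/(1/1) = 4 + 1/1 = 5/1
1 + 1/(5/1) = 1 + 1/5 = 6/5
5 + 1/(6/5) = 5 + 5/6 = 35/6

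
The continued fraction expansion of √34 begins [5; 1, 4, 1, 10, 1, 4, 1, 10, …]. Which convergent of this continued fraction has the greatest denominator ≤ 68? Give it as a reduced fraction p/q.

379/65

List convergents until the denominator exceeds the bound:
a_0 = 5: 5/1  (≤ bound)
a_1 = 1: 6/1  (≤ bound)
a_2 = 4: 29/5  (≤ bound)
a_3 = 1: 35/6  (≤ bound)
a_4 = 10: 379/65  (≤ bound)
a_5 = 1: 414/71  (> 68, stop)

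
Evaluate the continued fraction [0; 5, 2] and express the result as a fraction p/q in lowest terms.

2/11

Start with 2.
5 + 1/(2/1) = 5 + 1/2 = 11/2
0 + 1/(11/2) = 0 + 2/11 = 2/11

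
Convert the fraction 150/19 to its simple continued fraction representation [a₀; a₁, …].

150 ÷ 19 → quotient 7, remainder 17
19 ÷ 17 → quotient 1, remainder 2
17 ÷ 2 → quotient 8, remainder 1
2 ÷ 1 → quotient 2, remainder 0

[7; 1, 8, 2]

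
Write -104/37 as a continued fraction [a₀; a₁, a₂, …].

-104 ÷ 37 → quotient -3, remainder 7
37 ÷ 7 → quotient 5, remainder 2
7 ÷ 2 → quotient 3, remainder 1
2 ÷ 1 → quotient 2, remainder 0

[-3; 5, 3, 2]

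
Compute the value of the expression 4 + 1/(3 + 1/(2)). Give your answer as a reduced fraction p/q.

Use the convergent recurrence hₖ = aₖ·hₖ₋₁ + hₖ₋₂ (and likewise for the denominators kₖ):
a_0 = 4: 4/1
a_1 = 3: 13/3
a_2 = 2: 30/7

30/7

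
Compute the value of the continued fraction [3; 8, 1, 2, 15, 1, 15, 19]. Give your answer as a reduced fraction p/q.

402281/129131

Start with 19.
15 + 1/(19/1) = 15 + 1/19 = 286/19
1 + 1/(286/19) = 1 + 19/286 = 305/286
15 + 1/(305/286) = 15 + 286/305 = 4861/305
2 + 1/(4861/305) = 2 + 305/4861 = 10027/4861
1 + 1/(10027/4861) = 1 + 4861/10027 = 14888/10027
8 + 1/(14888/10027) = 8 + 10027/14888 = 129131/14888
3 + 1/(129131/14888) = 3 + 14888/129131 = 402281/129131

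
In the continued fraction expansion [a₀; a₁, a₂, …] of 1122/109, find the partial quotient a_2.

1122 ÷ 109 → quotient 10, remainder 32
109 ÷ 32 → quotient 3, remainder 13
32 ÷ 13 → quotient 2, remainder 6

2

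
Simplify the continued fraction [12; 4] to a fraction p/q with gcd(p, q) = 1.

49/4

Start with 4.
12 + 1/(4/1) = 12 + 1/4 = 49/4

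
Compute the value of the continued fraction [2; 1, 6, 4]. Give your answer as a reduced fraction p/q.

Collapse the nested fraction from the inside out:
Start with 4.
6 + 1/(4/1) = 6 + 1/4 = 25/4
1 + 1/(25/4) = 1 + 4/25 = 29/25
2 + 1/(29/25) = 2 + 25/29 = 83/29

83/29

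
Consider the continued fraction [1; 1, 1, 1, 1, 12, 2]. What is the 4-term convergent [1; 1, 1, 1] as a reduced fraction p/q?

Start with 1.
1 + 1/(1/1) = 1 + 1/1 = 2/1
1 + 1/(2/1) = 1 + 1/2 = 3/2
1 + 1/(3/2) = 1 + 2/3 = 5/3

5/3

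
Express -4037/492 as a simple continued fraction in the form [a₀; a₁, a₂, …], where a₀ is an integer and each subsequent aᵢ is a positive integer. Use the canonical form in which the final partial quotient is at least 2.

⌊-4037/492⌋ = -9, remainder 391
⌊492/391⌋ = 1, remainder 101
⌊391/101⌋ = 3, remainder 88
⌊101/88⌋ = 1, remainder 13
⌊88/13⌋ = 6, remainder 10
⌊13/10⌋ = 1, remainder 3
⌊10/3⌋ = 3, remainder 1
⌊3/1⌋ = 3, remainder 0

[-9; 1, 3, 1, 6, 1, 3, 3]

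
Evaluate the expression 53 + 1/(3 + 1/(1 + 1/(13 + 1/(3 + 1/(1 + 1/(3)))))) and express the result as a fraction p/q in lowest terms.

44787/841

Compute successive convergents:
a_0 = 53: 53/1
a_1 = 3: 160/3
a_2 = 1: 213/4
a_3 = 13: 2929/55
a_4 = 3: 9000/169
a_5 = 1: 11929/224
a_6 = 3: 44787/841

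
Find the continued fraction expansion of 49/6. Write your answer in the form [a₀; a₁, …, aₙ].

49 = 8·6 + 1, so a_0 = 8
6 = 6·1 + 0, so a_1 = 6

[8; 6]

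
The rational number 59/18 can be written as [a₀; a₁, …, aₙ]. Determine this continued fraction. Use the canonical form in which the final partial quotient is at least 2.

[3; 3, 1, 1, 2]

⌊59/18⌋ = 3, remainder 5
⌊18/5⌋ = 3, remainder 3
⌊5/3⌋ = 1, remainder 2
⌊3/2⌋ = 1, remainder 1
⌊2/1⌋ = 2, remainder 0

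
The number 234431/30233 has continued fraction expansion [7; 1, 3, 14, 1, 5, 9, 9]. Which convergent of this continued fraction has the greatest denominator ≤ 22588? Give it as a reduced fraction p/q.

25736/3319

a_0 = 7: 7/1  (≤ bound)
a_1 = 1: 8/1  (≤ bound)
a_2 = 3: 31/4  (≤ bound)
a_3 = 14: 442/57  (≤ bound)
a_4 = 1: 473/61  (≤ bound)
a_5 = 5: 2807/362  (≤ bound)
a_6 = 9: 25736/3319  (≤ bound)
a_7 = 9: 234431/30233  (> 22588, stop)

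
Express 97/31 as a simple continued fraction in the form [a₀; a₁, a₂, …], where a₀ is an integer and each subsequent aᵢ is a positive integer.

[3; 7, 1, 3]

97 = 3·31 + 4, so a_0 = 3
31 = 7·4 + 3, so a_1 = 7
4 = 1·3 + 1, so a_2 = 1
3 = 3·1 + 0, so a_3 = 3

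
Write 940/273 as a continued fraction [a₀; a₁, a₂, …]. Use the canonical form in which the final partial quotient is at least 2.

[3; 2, 3, 1, 9, 3]

940 = 3·273 + 121, so a_0 = 3
273 = 2·121 + 31, so a_1 = 2
121 = 3·31 + 28, so a_2 = 3
31 = 1·28 + 3, so a_3 = 1
28 = 9·3 + 1, so a_4 = 9
3 = 3·1 + 0, so a_5 = 3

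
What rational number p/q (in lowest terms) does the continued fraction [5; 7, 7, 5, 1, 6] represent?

a_0 = 5: 5/1
a_1 = 7: 36/7
a_2 = 7: 257/50
a_3 = 5: 1321/257
a_4 = 1: 1578/307
a_5 = 6: 10789/2099

10789/2099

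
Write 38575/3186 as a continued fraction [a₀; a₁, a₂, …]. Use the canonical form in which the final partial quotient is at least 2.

[12; 9, 3, 2, 6, 1, 1, 3]

38575 = 12·3186 + 343, so a_0 = 12
3186 = 9·343 + 99, so a_1 = 9
343 = 3·99 + 46, so a_2 = 3
99 = 2·46 + 7, so a_3 = 2
46 = 6·7 + 4, so a_4 = 6
7 = 1·4 + 3, so a_5 = 1
4 = 1·3 + 1, so a_6 = 1
3 = 3·1 + 0, so a_7 = 3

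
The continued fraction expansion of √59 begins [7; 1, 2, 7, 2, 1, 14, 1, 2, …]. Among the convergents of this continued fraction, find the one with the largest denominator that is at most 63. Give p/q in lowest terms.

361/47

a_0 = 7: 7/1  (≤ bound)
a_1 = 1: 8/1  (≤ bound)
a_2 = 2: 23/3  (≤ bound)
a_3 = 7: 169/22  (≤ bound)
a_4 = 2: 361/47  (≤ bound)
a_5 = 1: 530/69  (> 63, stop)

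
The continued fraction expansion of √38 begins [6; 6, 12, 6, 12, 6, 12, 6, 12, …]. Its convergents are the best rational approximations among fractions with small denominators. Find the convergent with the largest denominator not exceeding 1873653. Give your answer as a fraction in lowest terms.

2463306/399601

List convergents until the denominator exceeds the bound:
a_0 = 6: 6/1  (≤ bound)
a_1 = 6: 37/6  (≤ bound)
a_2 = 12: 450/73  (≤ bound)
a_3 = 6: 2737/444  (≤ bound)
a_4 = 12: 33294/5401  (≤ bound)
a_5 = 6: 202501/32850  (≤ bound)
a_6 = 12: 2463306/399601  (≤ bound)
a_7 = 6: 14982337/2430456  (> 1873653, stop)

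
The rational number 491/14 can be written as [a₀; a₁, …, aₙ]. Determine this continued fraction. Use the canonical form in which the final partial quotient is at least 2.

[35; 14]

491 = 35·14 + 1, so a_0 = 35
14 = 14·1 + 0, so a_1 = 14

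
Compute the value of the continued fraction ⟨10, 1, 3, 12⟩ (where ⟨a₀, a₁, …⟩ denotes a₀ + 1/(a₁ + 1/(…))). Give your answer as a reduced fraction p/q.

Starting at the tail and folding back:
Start with 12.
3 + 1/(12/1) = 3 + 1/12 = 37/12
1 + 1/(37/12) = 1 + 12/37 = 49/37
10 + 1/(49/37) = 10 + 37/49 = 527/49

527/49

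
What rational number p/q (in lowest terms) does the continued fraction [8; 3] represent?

25/3

Compute successive convergents:
a_0 = 8: 8/1
a_1 = 3: 25/3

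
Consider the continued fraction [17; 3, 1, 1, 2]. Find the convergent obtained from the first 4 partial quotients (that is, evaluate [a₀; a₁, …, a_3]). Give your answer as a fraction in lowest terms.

121/7

Start with 1.
1 + 1/(1/1) = 1 + 1/1 = 2/1
3 + 1/(2/1) = 3 + 1/2 = 7/2
17 + 1/(7/2) = 17 + 2/7 = 121/7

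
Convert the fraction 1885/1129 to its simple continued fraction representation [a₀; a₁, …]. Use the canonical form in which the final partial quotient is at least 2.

[1; 1, 2, 37, 3, 3]

Apply division with remainder until the remainder is 0:
1885 = 1·1129 + 756, so a_0 = 1
1129 = 1·756 + 373, so a_1 = 1
756 = 2·373 + 10, so a_2 = 2
373 = 37·10 + 3, so a_3 = 37
10 = 3·3 + 1, so a_4 = 3
3 = 3·1 + 0, so a_5 = 3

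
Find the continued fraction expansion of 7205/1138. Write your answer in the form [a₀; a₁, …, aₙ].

[6; 3, 53, 1, 6]

7205 ÷ 1138 → quotient 6, remainder 377
1138 ÷ 377 → quotient 3, remainder 7
377 ÷ 7 → quotient 53, remainder 6
7 ÷ 6 → quotient 1, remainder 1
6 ÷ 1 → quotient 6, remainder 0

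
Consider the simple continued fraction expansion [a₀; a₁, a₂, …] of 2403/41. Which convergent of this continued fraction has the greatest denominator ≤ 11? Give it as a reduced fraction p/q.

List convergents until the denominator exceeds the bound:
a_0 = 58: 58/1  (≤ bound)
a_1 = 1: 59/1  (≤ bound)
a_2 = 1: 117/2  (≤ bound)
a_3 = 1: 176/3  (≤ bound)
a_4 = 1: 293/5  (≤ bound)
a_5 = 3: 1055/18  (> 11, stop)

293/5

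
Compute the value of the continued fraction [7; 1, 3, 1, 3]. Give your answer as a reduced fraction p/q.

148/19

Start with 3.
1 + 1/(3/1) = 1 + 1/3 = 4/3
3 + 1/(4/3) = 3 + 3/4 = 15/4
1 + 1/(15/4) = 1 + 4/15 = 19/15
7 + 1/(19/15) = 7 + 15/19 = 148/19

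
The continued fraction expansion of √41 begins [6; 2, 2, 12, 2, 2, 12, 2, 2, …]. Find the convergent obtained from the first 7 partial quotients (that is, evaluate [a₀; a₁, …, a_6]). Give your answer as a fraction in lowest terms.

Compute successive convergents:
a_0 = 6: 6/1
a_1 = 2: 13/2
a_2 = 2: 32/5
a_3 = 12: 397/62
a_4 = 2: 826/129
a_5 = 2: 2049/320
a_6 = 12: 25414/3969

25414/3969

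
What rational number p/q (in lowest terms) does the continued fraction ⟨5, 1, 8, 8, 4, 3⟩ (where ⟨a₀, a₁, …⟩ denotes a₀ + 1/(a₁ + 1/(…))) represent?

5749/976

a_0 = 5: 5/1
a_1 = 1: 6/1
a_2 = 8: 53/9
a_3 = 8: 430/73
a_4 = 4: 1773/301
a_5 = 3: 5749/976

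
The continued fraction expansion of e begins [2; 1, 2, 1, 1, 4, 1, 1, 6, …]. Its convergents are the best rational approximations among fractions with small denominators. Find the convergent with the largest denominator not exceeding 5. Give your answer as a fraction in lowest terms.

11/4

a_0 = 2: 2/1  (≤ bound)
a_1 = 1: 3/1  (≤ bound)
a_2 = 2: 8/3  (≤ bound)
a_3 = 1: 11/4  (≤ bound)
a_4 = 1: 19/7  (> 5, stop)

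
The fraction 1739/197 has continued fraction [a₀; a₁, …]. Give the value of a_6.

6

Apply division with remainder until the remainder is 0:
⌊1739/197⌋ = 8, remainder 163
⌊197/163⌋ = 1, remainder 34
⌊163/34⌋ = 4, remainder 27
⌊34/27⌋ = 1, remainder 7
⌊27/7⌋ = 3, remainder 6
⌊7/6⌋ = 1, remainder 1
⌊6/1⌋ = 6, remainder 0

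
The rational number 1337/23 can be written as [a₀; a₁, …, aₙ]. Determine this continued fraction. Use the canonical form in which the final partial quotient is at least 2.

1337 = 58·23 + 3, so a_0 = 58
23 = 7·3 + 2, so a_1 = 7
3 = 1·2 + 1, so a_2 = 1
2 = 2·1 + 0, so a_3 = 2

[58; 7, 1, 2]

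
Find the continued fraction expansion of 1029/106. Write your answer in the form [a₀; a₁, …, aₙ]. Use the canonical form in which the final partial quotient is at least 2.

1029 ÷ 106 → quotient 9, remainder 75
106 ÷ 75 → quotient 1, remainder 31
75 ÷ 31 → quotient 2, remainder 13
31 ÷ 13 → quotient 2, remainder 5
13 ÷ 5 → quotient 2, remainder 3
5 ÷ 3 → quotient 1, remainder 2
3 ÷ 2 → quotient 1, remainder 1
2 ÷ 1 → quotient 2, remainder 0

[9; 1, 2, 2, 2, 1, 1, 2]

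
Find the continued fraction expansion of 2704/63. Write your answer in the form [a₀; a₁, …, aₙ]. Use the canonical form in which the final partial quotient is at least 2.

⌊2704/63⌋ = 42, remainder 58
⌊63/58⌋ = 1, remainder 5
⌊58/5⌋ = 11, remainder 3
⌊5/3⌋ = 1, remainder 2
⌊3/2⌋ = 1, remainder 1
⌊2/1⌋ = 2, remainder 0

[42; 1, 11, 1, 1, 2]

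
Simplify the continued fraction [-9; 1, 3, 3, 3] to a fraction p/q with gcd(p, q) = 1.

-354/43

Work from the innermost term outward:
Start with 3.
3 + 1/(3/1) = 3 + 1/3 = 10/3
3 + 1/(10/3) = 3 + 3/10 = 33/10
1 + 1/(33/10) = 1 + 10/33 = 43/33
-9 + 1/(43/33) = -9 + 33/43 = -354/43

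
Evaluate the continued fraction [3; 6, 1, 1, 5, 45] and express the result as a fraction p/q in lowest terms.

Start with 45.
5 + 1/(45/1) = 5 + 1/45 = 226/45
1 + 1/(226/45) = 1 + 45/226 = 271/226
1 + 1/(271/226) = 1 + 226/271 = 497/271
6 + 1/(497/271) = 6 + 271/497 = 3253/497
3 + 1/(3253/497) = 3 + 497/3253 = 10256/3253

10256/3253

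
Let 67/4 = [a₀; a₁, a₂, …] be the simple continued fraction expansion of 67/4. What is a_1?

1

Repeatedly divide and take the remainder:
67 = 16·4 + 3, so a_0 = 16
4 = 1·3 + 1, so a_1 = 1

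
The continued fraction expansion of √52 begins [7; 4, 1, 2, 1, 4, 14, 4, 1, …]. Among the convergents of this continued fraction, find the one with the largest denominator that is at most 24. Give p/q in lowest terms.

a_0 = 7: 7/1  (≤ bound)
a_1 = 4: 29/4  (≤ bound)
a_2 = 1: 36/5  (≤ bound)
a_3 = 2: 101/14  (≤ bound)
a_4 = 1: 137/19  (≤ bound)
a_5 = 4: 649/90  (> 24, stop)

137/19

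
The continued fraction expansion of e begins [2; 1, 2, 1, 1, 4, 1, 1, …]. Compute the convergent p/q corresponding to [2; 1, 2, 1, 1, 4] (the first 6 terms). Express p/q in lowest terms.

87/32

Work from the innermost term outward:
Start with 4.
1 + 1/(4/1) = 1 + 1/4 = 5/4
1 + 1/(5/4) = 1 + 4/5 = 9/5
2 + 1/(9/5) = 2 + 5/9 = 23/9
1 + 1/(23/9) = 1 + 9/23 = 32/23
2 + 1/(32/23) = 2 + 23/32 = 87/32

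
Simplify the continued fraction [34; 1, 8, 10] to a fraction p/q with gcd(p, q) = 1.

Work from the innermost term outward:
Start with 10.
8 + 1/(10/1) = 8 + 1/10 = 81/10
1 + 1/(81/10) = 1 + 10/81 = 91/81
34 + 1/(91/81) = 34 + 81/91 = 3175/91

3175/91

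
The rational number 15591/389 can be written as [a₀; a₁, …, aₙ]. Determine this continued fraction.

Repeatedly divide and take the remainder:
15591 = 40·389 + 31, so a_0 = 40
389 = 12·31 + 17, so a_1 = 12
31 = 1·17 + 14, so a_2 = 1
17 = 1·14 + 3, so a_3 = 1
14 = 4·3 + 2, so a_4 = 4
3 = 1·2 + 1, so a_5 = 1
2 = 2·1 + 0, so a_6 = 2

[40; 12, 1, 1, 4, 1, 2]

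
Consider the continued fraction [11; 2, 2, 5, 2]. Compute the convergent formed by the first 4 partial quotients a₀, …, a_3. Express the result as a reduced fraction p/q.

308/27

a_0 = 11: 11/1
a_1 = 2: 23/2
a_2 = 2: 57/5
a_3 = 5: 308/27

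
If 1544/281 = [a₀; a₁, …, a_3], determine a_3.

3

Apply division with remainder until the remainder is 0:
1544 = 5·281 + 139, so a_0 = 5
281 = 2·139 + 3, so a_1 = 2
139 = 46·3 + 1, so a_2 = 46
3 = 3·1 + 0, so a_3 = 3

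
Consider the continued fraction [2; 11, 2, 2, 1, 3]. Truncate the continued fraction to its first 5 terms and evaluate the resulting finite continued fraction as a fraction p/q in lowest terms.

a_0 = 2: 2/1
a_1 = 11: 23/11
a_2 = 2: 48/23
a_3 = 2: 119/57
a_4 = 1: 167/80

167/80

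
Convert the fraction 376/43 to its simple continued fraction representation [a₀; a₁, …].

[8; 1, 2, 1, 10]

Apply division with remainder until the remainder is 0:
376 = 8·43 + 32, so a_0 = 8
43 = 1·32 + 11, so a_1 = 1
32 = 2·11 + 10, so a_2 = 2
11 = 1·10 + 1, so a_3 = 1
10 = 10·1 + 0, so a_4 = 10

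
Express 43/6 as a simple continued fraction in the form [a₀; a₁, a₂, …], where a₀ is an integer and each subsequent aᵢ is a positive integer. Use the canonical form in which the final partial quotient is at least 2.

⌊43/6⌋ = 7, remainder 1
⌊6/1⌋ = 6, remainder 0

[7; 6]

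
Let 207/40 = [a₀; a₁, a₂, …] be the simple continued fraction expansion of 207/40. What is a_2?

⌊207/40⌋ = 5, remainder 7
⌊40/7⌋ = 5, remainder 5
⌊7/5⌋ = 1, remainder 2

1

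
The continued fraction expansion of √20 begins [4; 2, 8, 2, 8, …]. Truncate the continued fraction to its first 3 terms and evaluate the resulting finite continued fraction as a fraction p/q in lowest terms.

76/17

Build up convergents one term at a time:
a_0 = 4: 4/1
a_1 = 2: 9/2
a_2 = 8: 76/17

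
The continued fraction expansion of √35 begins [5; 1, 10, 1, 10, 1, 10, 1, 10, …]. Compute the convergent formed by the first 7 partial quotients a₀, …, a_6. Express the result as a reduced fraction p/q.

Start with 10.
1 + 1/(10/1) = 1 + 1/10 = 11/10
10 + 1/(11/10) = 10 + 10/11 = 120/11
1 + 1/(120/11) = 1 + 11/120 = 131/120
10 + 1/(131/120) = 10 + 120/131 = 1430/131
1 + 1/(1430/131) = 1 + 131/1430 = 1561/1430
5 + 1/(1561/1430) = 5 + 1430/1561 = 9235/1561

9235/1561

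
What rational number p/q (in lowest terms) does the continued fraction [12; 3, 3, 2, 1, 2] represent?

1095/89

Start with 2.
1 + 1/(2/1) = 1 + 1/2 = 3/2
2 + 1/(3/2) = 2 + 2/3 = 8/3
3 + 1/(8/3) = 3 + 3/8 = 27/8
3 + 1/(27/8) = 3 + 8/27 = 89/27
12 + 1/(89/27) = 12 + 27/89 = 1095/89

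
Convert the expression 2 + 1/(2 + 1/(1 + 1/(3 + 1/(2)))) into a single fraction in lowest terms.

a_0 = 2: 2/1
a_1 = 2: 5/2
a_2 = 1: 7/3
a_3 = 3: 26/11
a_4 = 2: 59/25

59/25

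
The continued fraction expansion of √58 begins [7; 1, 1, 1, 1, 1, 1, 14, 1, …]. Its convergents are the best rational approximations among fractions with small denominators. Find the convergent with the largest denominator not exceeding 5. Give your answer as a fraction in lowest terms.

a_0 = 7: 7/1  (≤ bound)
a_1 = 1: 8/1  (≤ bound)
a_2 = 1: 15/2  (≤ bound)
a_3 = 1: 23/3  (≤ bound)
a_4 = 1: 38/5  (≤ bound)
a_5 = 1: 61/8  (> 5, stop)

38/5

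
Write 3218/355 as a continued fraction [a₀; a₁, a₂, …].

3218 ÷ 355 → quotient 9, remainder 23
355 ÷ 23 → quotient 15, remainder 10
23 ÷ 10 → quotient 2, remainder 3
10 ÷ 3 → quotient 3, remainder 1
3 ÷ 1 → quotient 3, remainder 0

[9; 15, 2, 3, 3]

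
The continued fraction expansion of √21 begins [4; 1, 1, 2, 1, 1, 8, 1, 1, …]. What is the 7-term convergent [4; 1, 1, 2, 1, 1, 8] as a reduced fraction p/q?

Compute successive convergents:
a_0 = 4: 4/1
a_1 = 1: 5/1
a_2 = 1: 9/2
a_3 = 2: 23/5
a_4 = 1: 32/7
a_5 = 1: 55/12
a_6 = 8: 472/103

472/103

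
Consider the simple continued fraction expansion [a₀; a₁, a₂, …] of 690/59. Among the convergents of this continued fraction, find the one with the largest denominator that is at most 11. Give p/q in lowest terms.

117/10

a_0 = 11: 11/1  (≤ bound)
a_1 = 1: 12/1  (≤ bound)
a_2 = 2: 35/3  (≤ bound)
a_3 = 3: 117/10  (≤ bound)
a_4 = 1: 152/13  (> 11, stop)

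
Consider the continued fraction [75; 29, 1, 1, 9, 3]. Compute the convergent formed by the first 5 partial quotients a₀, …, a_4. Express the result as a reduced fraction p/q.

a_0 = 75: 75/1
a_1 = 29: 2176/29
a_2 = 1: 2251/30
a_3 = 1: 4427/59
a_4 = 9: 42094/561

42094/561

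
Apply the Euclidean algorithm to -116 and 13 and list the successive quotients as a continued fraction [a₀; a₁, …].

[-9; 13]

Run the Euclidean algorithm, recording each quotient:
⌊-116/13⌋ = -9, remainder 1
⌊13/1⌋ = 13, remainder 0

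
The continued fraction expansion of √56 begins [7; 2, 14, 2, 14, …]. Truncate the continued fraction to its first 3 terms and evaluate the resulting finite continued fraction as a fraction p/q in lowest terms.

217/29

Build up convergents one term at a time:
a_0 = 7: 7/1
a_1 = 2: 15/2
a_2 = 14: 217/29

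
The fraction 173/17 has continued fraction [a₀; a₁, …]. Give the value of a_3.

2

173 = 10·17 + 3, so a_0 = 10
17 = 5·3 + 2, so a_1 = 5
3 = 1·2 + 1, so a_2 = 1
2 = 2·1 + 0, so a_3 = 2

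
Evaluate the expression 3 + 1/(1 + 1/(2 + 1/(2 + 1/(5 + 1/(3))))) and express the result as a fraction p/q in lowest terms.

Use the convergent recurrence hₖ = aₖ·hₖ₋₁ + hₖ₋₂ (and likewise for the denominators kₖ):
a_0 = 3: 3/1
a_1 = 1: 4/1
a_2 = 2: 11/3
a_3 = 2: 26/7
a_4 = 5: 141/38
a_5 = 3: 449/121

449/121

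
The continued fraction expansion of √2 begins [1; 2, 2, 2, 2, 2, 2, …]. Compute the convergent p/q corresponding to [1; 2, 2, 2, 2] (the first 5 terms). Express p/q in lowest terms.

41/29

Start with 2.
2 + 1/(2/1) = 2 + 1/2 = 5/2
2 + 1/(5/2) = 2 + 2/5 = 12/5
2 + 1/(12/5) = 2 + 5/12 = 29/12
1 + 1/(29/12) = 1 + 12/29 = 41/29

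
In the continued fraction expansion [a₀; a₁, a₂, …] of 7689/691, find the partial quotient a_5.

3

Apply division with remainder until the remainder is 0:
⌊7689/691⌋ = 11, remainder 88
⌊691/88⌋ = 7, remainder 75
⌊88/75⌋ = 1, remainder 13
⌊75/13⌋ = 5, remainder 10
⌊13/10⌋ = 1, remainder 3
⌊10/3⌋ = 3, remainder 1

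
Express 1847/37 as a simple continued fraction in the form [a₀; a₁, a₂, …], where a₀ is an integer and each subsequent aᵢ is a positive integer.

[49; 1, 11, 3]

1847 = 49·37 + 34, so a_0 = 49
37 = 1·34 + 3, so a_1 = 1
34 = 11·3 + 1, so a_2 = 11
3 = 3·1 + 0, so a_3 = 3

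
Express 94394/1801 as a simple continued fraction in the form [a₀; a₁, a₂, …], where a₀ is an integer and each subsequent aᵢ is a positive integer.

⌊94394/1801⌋ = 52, remainder 742
⌊1801/742⌋ = 2, remainder 317
⌊742/317⌋ = 2, remainder 108
⌊317/108⌋ = 2, remainder 101
⌊108/101⌋ = 1, remainder 7
⌊101/7⌋ = 14, remainder 3
⌊7/3⌋ = 2, remainder 1
⌊3/1⌋ = 3, remainder 0

[52; 2, 2, 2, 1, 14, 2, 3]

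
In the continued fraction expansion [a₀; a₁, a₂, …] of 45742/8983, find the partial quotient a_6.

13

Repeatedly divide and take the remainder:
45742 = 5·8983 + 827, so a_0 = 5
8983 = 10·827 + 713, so a_1 = 10
827 = 1·713 + 114, so a_2 = 1
713 = 6·114 + 29, so a_3 = 6
114 = 3·29 + 27, so a_4 = 3
29 = 1·27 + 2, so a_5 = 1
27 = 13·2 + 1, so a_6 = 13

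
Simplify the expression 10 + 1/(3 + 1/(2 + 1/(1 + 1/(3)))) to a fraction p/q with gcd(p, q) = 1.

Work from the innermost term outward:
Start with 3.
1 + 1/(3/1) = 1 + 1/3 = 4/3
2 + 1/(4/3) = 2 + 3/4 = 11/4
3 + 1/(11/4) = 3 + 4/11 = 37/11
10 + 1/(37/11) = 10 + 11/37 = 381/37

381/37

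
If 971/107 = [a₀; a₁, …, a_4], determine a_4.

⌊971/107⌋ = 9, remainder 8
⌊107/8⌋ = 13, remainder 3
⌊8/3⌋ = 2, remainder 2
⌊3/2⌋ = 1, remainder 1
⌊2/1⌋ = 2, remainder 0

2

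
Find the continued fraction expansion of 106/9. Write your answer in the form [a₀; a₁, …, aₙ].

[11; 1, 3, 2]

106 ÷ 9 → quotient 11, remainder 7
9 ÷ 7 → quotient 1, remainder 2
7 ÷ 2 → quotient 3, remainder 1
2 ÷ 1 → quotient 2, remainder 0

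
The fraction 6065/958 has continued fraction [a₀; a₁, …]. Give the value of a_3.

3

Run the Euclidean algorithm, recording each quotient:
⌊6065/958⌋ = 6, remainder 317
⌊958/317⌋ = 3, remainder 7
⌊317/7⌋ = 45, remainder 2
⌊7/2⌋ = 3, remainder 1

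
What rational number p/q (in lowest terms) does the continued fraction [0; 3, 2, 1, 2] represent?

8/27

a_0 = 0: 0/1
a_1 = 3: 1/3
a_2 = 2: 2/7
a_3 = 1: 3/10
a_4 = 2: 8/27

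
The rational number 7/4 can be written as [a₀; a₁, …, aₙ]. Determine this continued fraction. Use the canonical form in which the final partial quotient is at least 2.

[1; 1, 3]

Apply division with remainder until the remainder is 0:
7 ÷ 4 → quotient 1, remainder 3
4 ÷ 3 → quotient 1, remainder 1
3 ÷ 1 → quotient 3, remainder 0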